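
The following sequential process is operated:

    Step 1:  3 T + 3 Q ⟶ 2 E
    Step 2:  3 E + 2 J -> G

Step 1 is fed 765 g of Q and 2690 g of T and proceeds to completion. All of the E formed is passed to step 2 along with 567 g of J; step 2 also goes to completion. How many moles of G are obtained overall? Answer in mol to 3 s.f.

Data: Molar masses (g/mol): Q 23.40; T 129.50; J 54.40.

4.62 mol

Step 1:
n(Q) = 765.0 / 23.40 = 32.69 mol
n(T) = 2690 / 129.50 = 20.77 mol
n/ν for Q = 32.69/3 = 10.90
n/ν for T = 20.77/3 = 6.923
Smallest n/ν is T → limiting reagent.
n(E) produced = (2/3) × 20.77 = 13.85 mol
Step 2:
n(E) available = 13.85 mol
n(J) = 567.0 / 54.40 = 10.42 mol
n/ν for E = 13.85/3 = 4.617
n/ν for J = 10.42/2 = 5.210
Smallest n/ν is E → limiting reagent.
n(G) = (1/3) × 13.85 = 4.617 mol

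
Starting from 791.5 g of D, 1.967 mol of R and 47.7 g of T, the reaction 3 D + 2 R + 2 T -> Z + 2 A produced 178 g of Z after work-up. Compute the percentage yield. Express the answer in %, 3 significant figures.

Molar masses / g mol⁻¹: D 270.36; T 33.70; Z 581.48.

43.3 %

n(D) = 791.5 / 270.36 = 2.928 mol
n(R) = 1.967 mol
n(T) = 47.70 / 33.70 = 1.415 mol
n/ν for D = 2.928/3 = 0.9760
n/ν for R = 1.967/2 = 0.9835
n/ν for T = 1.415/2 = 0.7075
Smallest n/ν is T → limiting reagent.
theoretical n(Z) = (1/2) × 1.415 = 0.7075 mol → 411.4 g
% yield = 178 / 411.4 × 100 = 43.27 %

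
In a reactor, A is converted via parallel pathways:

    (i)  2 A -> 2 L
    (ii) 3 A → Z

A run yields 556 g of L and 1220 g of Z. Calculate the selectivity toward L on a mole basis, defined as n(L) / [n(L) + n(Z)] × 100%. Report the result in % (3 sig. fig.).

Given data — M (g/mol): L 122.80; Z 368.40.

57.8 %

n(L) = 556 / 122.80 = 4.528 mol
n(Z) = 1220 / 368.40 = 3.312 mol
selectivity = 4.528/(4.528+3.312) × 100 = 57.76 %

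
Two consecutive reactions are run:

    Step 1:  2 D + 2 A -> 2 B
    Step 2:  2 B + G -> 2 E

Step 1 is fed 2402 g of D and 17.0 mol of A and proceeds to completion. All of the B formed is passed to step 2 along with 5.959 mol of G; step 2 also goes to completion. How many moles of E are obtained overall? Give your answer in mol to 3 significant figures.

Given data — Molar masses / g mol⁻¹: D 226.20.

10.6 mol

Step 1:
n(D) = 2402 / 226.20 = 10.62 mol
n(A) = 17.00 mol
n/ν → D: 5.310, A: 8.500; D is limiting.
n(B) produced = (2/2) × 10.62 = 10.62 mol
Step 2:
n(B) available = 10.62 mol
n(G) = 5.959 mol
n/ν → B: 5.310, G: 5.959; B is limiting.
n(E) = (2/2) × 10.62 = 10.62 mol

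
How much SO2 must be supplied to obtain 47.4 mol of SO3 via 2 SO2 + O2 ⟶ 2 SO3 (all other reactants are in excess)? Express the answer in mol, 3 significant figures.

47.4 mol

n(SO3) = 47.40 mol
n(SO2) = (2/2) × 47.40 = 47.40 mol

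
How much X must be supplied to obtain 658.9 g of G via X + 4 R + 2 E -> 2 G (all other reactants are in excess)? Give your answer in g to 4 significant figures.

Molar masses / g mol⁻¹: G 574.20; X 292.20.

n(G) = 658.9 / 574.20 = 1.148 mol
n(X) = (1/2) × 1.148 = 0.5740 mol
mass = 0.5740 × 292.20 = 167.7 g

167.7 g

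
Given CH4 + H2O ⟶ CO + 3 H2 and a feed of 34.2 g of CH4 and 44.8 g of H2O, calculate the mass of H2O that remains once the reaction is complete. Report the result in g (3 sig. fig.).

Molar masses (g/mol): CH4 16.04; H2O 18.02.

n(CH4) = 34.20 / 16.04 = 2.132 mol
n(H2O) = 44.80 / 18.02 = 2.486 mol
n/ν → CH4: 2.132, H2O: 2.486; CH4 is limiting.
H2O consumed = (1/1) × 2.132 = 2.132 mol
H2O remaining = 2.486 − 2.132 = 0.3540 mol
mass = 0.3540 × 18.02 = 6.379 g

6.38 g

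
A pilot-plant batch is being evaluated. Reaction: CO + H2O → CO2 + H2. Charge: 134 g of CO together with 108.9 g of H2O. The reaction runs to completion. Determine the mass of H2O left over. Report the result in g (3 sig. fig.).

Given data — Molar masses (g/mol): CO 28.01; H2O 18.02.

n(CO) = 134.0 / 28.01 = 4.784 mol
n(H2O) = 108.9 / 18.02 = 6.043 mol
n/ν → CO: 4.784, H2O: 6.043; CO is limiting.
H2O consumed = (1/1) × 4.784 = 4.784 mol
H2O remaining = 6.043 − 4.784 = 1.259 mol
mass = 1.259 × 18.02 = 22.69 g

22.7 g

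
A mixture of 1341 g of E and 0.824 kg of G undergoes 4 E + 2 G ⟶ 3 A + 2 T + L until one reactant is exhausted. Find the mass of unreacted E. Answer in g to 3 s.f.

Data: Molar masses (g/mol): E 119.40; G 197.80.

n(E) = 1341 / 119.40 = 11.23 mol
n(G) = 0.8240×1000 / 197.80 = 4.166 mol
n/ν → E: 2.808, G: 2.083; G is limiting.
E consumed = (4/2) × 4.166 = 8.332 mol
E remaining = 11.23 − 8.332 = 2.898 mol
mass = 2.898 × 119.40 = 346.0 g

346 g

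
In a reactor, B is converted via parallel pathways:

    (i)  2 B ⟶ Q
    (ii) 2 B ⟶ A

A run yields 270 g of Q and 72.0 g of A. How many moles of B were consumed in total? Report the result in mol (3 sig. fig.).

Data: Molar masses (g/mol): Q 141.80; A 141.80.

4.82 mol

n(Q) = 270 / 141.80 = 1.904 mol
n(A) = 72.0 / 141.80 = 0.5078 mol
n(B) via (i) = (2/1)×1.904 = 3.808 mol
n(B) via (ii) = (2/1)×0.5078 = 1.016 mol
total n(B) = 3.808 + 1.016 = 4.824 mol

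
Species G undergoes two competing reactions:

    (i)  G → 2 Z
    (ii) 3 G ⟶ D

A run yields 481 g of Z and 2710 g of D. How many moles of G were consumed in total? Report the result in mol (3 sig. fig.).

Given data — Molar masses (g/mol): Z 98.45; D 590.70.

16.2 mol

n(Z) = 481 / 98.45 = 4.886 mol
n(D) = 2710 / 590.70 = 4.588 mol
n(G) via (i) = (1/2)×4.886 = 2.443 mol
n(G) via (ii) = (3/1)×4.588 = 13.76 mol
total n(G) = 2.443 + 13.76 = 16.20 mol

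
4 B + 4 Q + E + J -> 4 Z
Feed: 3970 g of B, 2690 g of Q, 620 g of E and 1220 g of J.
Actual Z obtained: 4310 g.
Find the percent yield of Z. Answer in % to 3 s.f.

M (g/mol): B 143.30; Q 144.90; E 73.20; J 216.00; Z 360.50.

64.4 %

n(B) = 3970 / 143.30 = 27.70 mol
n(Q) = 2690 / 144.90 = 18.56 mol
n(E) = 620.0 / 73.20 = 8.470 mol
n(J) = 1220 / 216.00 = 5.648 mol
n/ν for B = 27.70/4 = 6.925
n/ν for Q = 18.56/4 = 4.640
n/ν for E = 8.470/1 = 8.470
n/ν for J = 5.648/1 = 5.648
Smallest n/ν is Q → limiting reagent.
theoretical n(Z) = (4/4) × 18.56 = 18.56 mol → 6691 g
% yield = 4310 / 6691 × 100 = 64.41 %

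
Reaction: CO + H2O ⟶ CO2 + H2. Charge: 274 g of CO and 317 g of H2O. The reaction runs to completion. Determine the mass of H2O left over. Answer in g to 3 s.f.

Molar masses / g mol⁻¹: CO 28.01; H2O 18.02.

141 g

n(CO) = 274.0 / 28.01 = 9.782 mol
n(H2O) = 317.0 / 18.02 = 17.59 mol
n/ν → CO: 9.782, H2O: 17.59; CO is limiting.
H2O consumed = (1/1) × 9.782 = 9.782 mol
H2O remaining = 17.59 − 9.782 = 7.808 mol
mass = 7.808 × 18.02 = 140.7 g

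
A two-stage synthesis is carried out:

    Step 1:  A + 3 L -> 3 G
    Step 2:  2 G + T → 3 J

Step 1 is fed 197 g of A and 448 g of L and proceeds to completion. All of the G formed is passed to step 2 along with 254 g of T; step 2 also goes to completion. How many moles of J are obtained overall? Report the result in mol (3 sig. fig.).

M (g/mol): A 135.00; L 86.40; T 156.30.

4.88 mol

Step 1:
n(A) = 197.0 / 135.00 = 1.459 mol
n(L) = 448.0 / 86.40 = 5.185 mol
n/ν for A = 1.459/1 = 1.459
n/ν for L = 5.185/3 = 1.728
Smallest n/ν is A → limiting reagent.
n(G) produced = (3/1) × 1.459 = 4.377 mol
Step 2:
n(G) available = 4.377 mol
n(T) = 254.0 / 156.30 = 1.625 mol
n/ν for G = 4.377/2 = 2.189
n/ν for T = 1.625/1 = 1.625
Smallest n/ν is T → limiting reagent.
n(J) = (3/1) × 1.625 = 4.875 mol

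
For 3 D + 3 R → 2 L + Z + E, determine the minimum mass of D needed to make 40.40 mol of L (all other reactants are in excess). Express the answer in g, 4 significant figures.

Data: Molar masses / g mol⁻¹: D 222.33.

13470 g

n(L) = 40.40 mol
n(D) = (3/2) × 40.40 = 60.60 mol
mass = 60.60 × 222.33 = 13470 g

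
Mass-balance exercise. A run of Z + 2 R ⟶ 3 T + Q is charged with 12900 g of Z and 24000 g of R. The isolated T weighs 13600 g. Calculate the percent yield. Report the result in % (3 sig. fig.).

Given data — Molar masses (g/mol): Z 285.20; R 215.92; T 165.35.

60.6 %

n(Z) = 12900 / 285.20 = 45.23 mol
n(R) = 24000 / 215.92 = 111.2 mol
n/ν → Z: 45.23, R: 55.60; Z is limiting.
theoretical n(T) = (3/1) × 45.23 = 135.7 mol → 22440 g
% yield = 13600 / 22440 × 100 = 60.61 %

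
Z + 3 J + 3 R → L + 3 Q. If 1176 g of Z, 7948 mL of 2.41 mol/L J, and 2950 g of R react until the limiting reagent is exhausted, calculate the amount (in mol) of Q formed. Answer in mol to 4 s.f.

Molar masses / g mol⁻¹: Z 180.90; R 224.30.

n(Z) = 1176 / 180.90 = 6.501 mol
n(J) = 2.41 × 7948/1000 = 19.15 mol
n(R) = 2950 / 224.30 = 13.15 mol
n/ν for Z = 6.501/1 = 6.501
n/ν for J = 19.15/3 = 6.383
n/ν for R = 13.15/3 = 4.383
Smallest n/ν is R → limiting reagent.
n(Q) = (3/3) × 13.15 = 13.15 mol

13.15 mol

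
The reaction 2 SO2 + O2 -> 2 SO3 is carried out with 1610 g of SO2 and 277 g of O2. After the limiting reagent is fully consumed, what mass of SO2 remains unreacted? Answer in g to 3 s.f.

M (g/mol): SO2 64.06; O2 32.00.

n(SO2) = 1610 / 64.06 = 25.13 mol
n(O2) = 277.0 / 32.00 = 8.656 mol
n/ν for SO2 = 25.13/2 = 12.57
n/ν for O2 = 8.656/1 = 8.656
Smallest n/ν is O2 → limiting reagent.
SO2 consumed = (2/1) × 8.656 = 17.31 mol
SO2 remaining = 25.13 − 17.31 = 7.820 mol
mass = 7.820 × 64.06 = 500.9 g

501 g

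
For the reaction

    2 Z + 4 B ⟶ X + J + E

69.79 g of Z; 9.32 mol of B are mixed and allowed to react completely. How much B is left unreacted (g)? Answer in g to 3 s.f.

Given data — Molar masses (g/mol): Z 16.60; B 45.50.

n(Z) = 69.79 / 16.60 = 4.204 mol
n(B) = 9.320 mol
n/ν for Z = 4.204/2 = 2.102
n/ν for B = 9.320/4 = 2.330
Smallest n/ν is Z → limiting reagent.
B consumed = (4/2) × 4.204 = 8.408 mol
B remaining = 9.320 − 8.408 = 0.9120 mol
mass = 0.9120 × 45.50 = 41.50 g

41.5 g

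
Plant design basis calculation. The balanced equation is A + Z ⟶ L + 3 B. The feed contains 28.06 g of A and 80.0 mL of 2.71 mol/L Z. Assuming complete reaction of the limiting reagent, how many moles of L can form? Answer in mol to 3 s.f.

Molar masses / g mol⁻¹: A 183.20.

0.153 mol

n(A) = 28.06 / 183.20 = 0.1532 mol
n(Z) = 2.71 × 80.00/1000 = 0.2168 mol
n/ν for A = 0.1532/1 = 0.1532
n/ν for Z = 0.2168/1 = 0.2168
Smallest n/ν is A → limiting reagent.
n(L) = (1/1) × 0.1532 = 0.1532 mol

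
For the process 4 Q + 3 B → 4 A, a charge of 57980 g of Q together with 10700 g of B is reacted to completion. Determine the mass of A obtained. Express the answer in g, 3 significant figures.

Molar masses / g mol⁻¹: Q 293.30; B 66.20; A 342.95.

n(Q) = 57980 / 293.30 = 197.7 mol
n(B) = 10700 / 66.20 = 161.6 mol
n/ν for Q = 197.7/4 = 49.43
n/ν for B = 161.6/3 = 53.87
Smallest n/ν is Q → limiting reagent.
n(A) = (4/4) × 197.7 = 197.7 mol
mass = 197.7 × 342.95 = 67800 g

67800 g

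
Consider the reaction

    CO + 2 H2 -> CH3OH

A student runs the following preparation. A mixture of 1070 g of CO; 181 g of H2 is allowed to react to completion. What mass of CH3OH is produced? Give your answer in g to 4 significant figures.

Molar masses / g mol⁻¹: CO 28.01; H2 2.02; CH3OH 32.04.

n(CO) = 1070 / 28.01 = 38.20 mol
n(H2) = 181.0 / 2.02 = 89.60 mol
n/ν for CO = 38.20/1 = 38.20
n/ν for H2 = 89.60/2 = 44.80
Smallest n/ν is CO → limiting reagent.
n(CH3OH) = (1/1) × 38.20 = 38.20 mol
mass = 38.20 × 32.04 = 1224 g

1224 g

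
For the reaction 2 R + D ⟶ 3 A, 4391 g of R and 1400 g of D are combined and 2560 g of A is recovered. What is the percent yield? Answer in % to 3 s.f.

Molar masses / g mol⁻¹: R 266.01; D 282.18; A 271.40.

63.4 %

n(R) = 4391 / 266.01 = 16.51 mol
n(D) = 1400 / 282.18 = 4.961 mol
n/ν → R: 8.255, D: 4.961; D is limiting.
theoretical n(A) = (3/1) × 4.961 = 14.88 mol → 4038 g
% yield = 2560 / 4038 × 100 = 63.40 %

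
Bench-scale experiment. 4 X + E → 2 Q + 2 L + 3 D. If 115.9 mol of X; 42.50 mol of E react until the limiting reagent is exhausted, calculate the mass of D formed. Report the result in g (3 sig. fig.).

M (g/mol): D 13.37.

n(X) = 115.9 mol
n(E) = 42.50 mol
n/ν for X = 115.9/4 = 28.98
n/ν for E = 42.50/1 = 42.50
Smallest n/ν is X → limiting reagent.
n(D) = (3/4) × 115.9 = 86.93 mol
mass = 86.93 × 13.37 = 1162 g

1160 g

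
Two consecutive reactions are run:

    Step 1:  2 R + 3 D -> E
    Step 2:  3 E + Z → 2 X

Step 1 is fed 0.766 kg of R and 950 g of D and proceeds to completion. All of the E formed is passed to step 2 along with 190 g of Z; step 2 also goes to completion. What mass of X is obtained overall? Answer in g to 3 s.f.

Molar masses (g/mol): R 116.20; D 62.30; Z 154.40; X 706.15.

1550 g

Step 1:
n(R) = 0.7660×1000 / 116.20 = 6.592 mol
n(D) = 950.0 / 62.30 = 15.25 mol
n/ν for R = 6.592/2 = 3.296
n/ν for D = 15.25/3 = 5.083
Smallest n/ν is R → limiting reagent.
n(E) produced = (1/2) × 6.592 = 3.296 mol
Step 2:
n(E) available = 3.296 mol
n(Z) = 190.0 / 154.40 = 1.231 mol
n/ν for E = 3.296/3 = 1.099
n/ν for Z = 1.231/1 = 1.231
Smallest n/ν is E → limiting reagent.
n(X) = (2/3) × 3.296 = 2.197 mol
mass = 2.197 × 706.15 = 1551 g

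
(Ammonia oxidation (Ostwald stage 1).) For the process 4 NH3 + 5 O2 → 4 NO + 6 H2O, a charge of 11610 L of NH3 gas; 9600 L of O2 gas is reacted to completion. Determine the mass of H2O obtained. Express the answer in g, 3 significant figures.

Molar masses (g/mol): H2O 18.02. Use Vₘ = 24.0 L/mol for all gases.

n(NH3) = 11610 / 24.0 = 483.8 mol
n(O2) = 9600 / 24.0 = 400.0 mol
n/ν for NH3 = 483.8/4 = 121.0
n/ν for O2 = 400.0/5 = 80.00
Smallest n/ν is O2 → limiting reagent.
n(H2O) = (6/5) × 400.0 = 480.0 mol
mass = 480.0 × 18.02 = 8650 g

8650 g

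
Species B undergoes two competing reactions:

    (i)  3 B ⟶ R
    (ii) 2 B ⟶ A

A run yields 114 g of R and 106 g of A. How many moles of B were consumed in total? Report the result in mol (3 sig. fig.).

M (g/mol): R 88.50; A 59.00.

n(R) = 114 / 88.50 = 1.288 mol
n(A) = 106 / 59.00 = 1.797 mol
n(B) via (i) = (3/1)×1.288 = 3.864 mol
n(B) via (ii) = (2/1)×1.797 = 3.594 mol
total n(B) = 3.864 + 3.594 = 7.458 mol

7.46 mol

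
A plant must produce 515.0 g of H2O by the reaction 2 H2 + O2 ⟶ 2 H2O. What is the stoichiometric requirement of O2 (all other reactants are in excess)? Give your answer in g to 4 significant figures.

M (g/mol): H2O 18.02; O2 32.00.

457.3 g

n(H2O) = 515.0 / 18.02 = 28.58 mol
n(O2) = (1/2) × 28.58 = 14.29 mol
mass = 14.29 × 32.00 = 457.3 g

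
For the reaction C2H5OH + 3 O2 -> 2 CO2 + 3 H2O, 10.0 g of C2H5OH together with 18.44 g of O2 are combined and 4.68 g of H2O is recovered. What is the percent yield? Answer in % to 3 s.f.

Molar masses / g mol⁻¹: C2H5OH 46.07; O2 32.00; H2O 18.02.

45.1 %

n(C2H5OH) = 10.00 / 46.07 = 0.2171 mol
n(O2) = 18.44 / 32.00 = 0.5763 mol
n/ν for C2H5OH = 0.2171/1 = 0.2171
n/ν for O2 = 0.5763/3 = 0.1921
Smallest n/ν is O2 → limiting reagent.
theoretical n(H2O) = (3/3) × 0.5763 = 0.5763 mol → 10.38 g
% yield = 4.68 / 10.38 × 100 = 45.09 %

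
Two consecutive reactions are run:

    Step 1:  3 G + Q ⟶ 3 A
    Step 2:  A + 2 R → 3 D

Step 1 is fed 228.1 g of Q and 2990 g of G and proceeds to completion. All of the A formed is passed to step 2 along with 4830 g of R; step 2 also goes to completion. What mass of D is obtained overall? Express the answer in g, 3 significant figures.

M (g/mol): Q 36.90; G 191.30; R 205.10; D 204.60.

Step 1:
n(Q) = 228.1 / 36.90 = 6.182 mol
n(G) = 2990 / 191.30 = 15.63 mol
n/ν → Q: 6.182, G: 5.210; G is limiting.
n(A) produced = (3/3) × 15.63 = 15.63 mol
Step 2:
n(A) available = 15.63 mol
n(R) = 4830 / 205.10 = 23.55 mol
n/ν → A: 15.63, R: 11.78; R is limiting.
n(D) = (3/2) × 23.55 = 35.33 mol
mass = 35.33 × 204.60 = 7229 g

7230 g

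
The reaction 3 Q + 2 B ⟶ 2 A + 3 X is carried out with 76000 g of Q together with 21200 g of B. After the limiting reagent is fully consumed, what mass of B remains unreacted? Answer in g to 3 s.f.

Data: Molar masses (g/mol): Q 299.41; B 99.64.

4340 g

n(Q) = 76000 / 299.41 = 253.8 mol
n(B) = 21200 / 99.64 = 212.8 mol
n/ν → Q: 84.60, B: 106.4; Q is limiting.
B consumed = (2/3) × 253.8 = 169.2 mol
B remaining = 212.8 − 169.2 = 43.60 mol
mass = 43.60 × 99.64 = 4344 g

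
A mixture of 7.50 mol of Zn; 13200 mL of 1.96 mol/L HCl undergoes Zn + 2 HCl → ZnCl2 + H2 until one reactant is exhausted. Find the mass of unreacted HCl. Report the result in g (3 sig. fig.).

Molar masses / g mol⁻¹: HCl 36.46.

396 g

n(Zn) = 7.500 mol
n(HCl) = 1.96 × 13200/1000 = 25.87 mol
n/ν → Zn: 7.500, HCl: 12.94; Zn is limiting.
HCl consumed = (2/1) × 7.500 = 15.00 mol
HCl remaining = 25.87 − 15.00 = 10.87 mol
mass = 10.87 × 36.46 = 396.3 g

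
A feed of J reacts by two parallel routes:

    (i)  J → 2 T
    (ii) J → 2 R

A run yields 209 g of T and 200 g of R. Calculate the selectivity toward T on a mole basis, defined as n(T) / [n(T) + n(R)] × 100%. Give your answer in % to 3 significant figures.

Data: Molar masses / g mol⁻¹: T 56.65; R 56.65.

n(T) = 209 / 56.65 = 3.689 mol
n(R) = 200 / 56.65 = 3.530 mol
selectivity = 3.689/(3.689+3.530) × 100 = 51.10 %

51.1 %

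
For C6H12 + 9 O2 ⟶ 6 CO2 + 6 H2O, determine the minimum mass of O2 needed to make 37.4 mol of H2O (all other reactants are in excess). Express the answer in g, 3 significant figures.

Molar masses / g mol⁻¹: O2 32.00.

1800 g

n(H2O) = 37.40 mol
n(O2) = (9/6) × 37.40 = 56.10 mol
mass = 56.10 × 32.00 = 1795 g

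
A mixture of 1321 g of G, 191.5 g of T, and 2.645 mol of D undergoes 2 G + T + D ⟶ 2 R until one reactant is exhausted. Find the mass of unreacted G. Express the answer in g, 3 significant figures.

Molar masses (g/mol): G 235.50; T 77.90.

n(G) = 1321 / 235.50 = 5.609 mol
n(T) = 191.5 / 77.90 = 2.458 mol
n(D) = 2.645 mol
n/ν for G = 5.609/2 = 2.805
n/ν for T = 2.458/1 = 2.458
n/ν for D = 2.645/1 = 2.645
Smallest n/ν is T → limiting reagent.
G consumed = (2/1) × 2.458 = 4.916 mol
G remaining = 5.609 − 4.916 = 0.6930 mol
mass = 0.6930 × 235.50 = 163.2 g

163 g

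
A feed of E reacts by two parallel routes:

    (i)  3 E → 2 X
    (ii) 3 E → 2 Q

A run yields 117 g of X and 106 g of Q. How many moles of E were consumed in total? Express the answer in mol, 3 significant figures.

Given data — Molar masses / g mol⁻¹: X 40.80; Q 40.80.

8.20 mol

n(X) = 117 / 40.80 = 2.868 mol
n(Q) = 106 / 40.80 = 2.598 mol
n(E) via (i) = (3/2)×2.868 = 4.302 mol
n(E) via (ii) = (3/2)×2.598 = 3.897 mol
total n(E) = 4.302 + 3.897 = 8.199 mol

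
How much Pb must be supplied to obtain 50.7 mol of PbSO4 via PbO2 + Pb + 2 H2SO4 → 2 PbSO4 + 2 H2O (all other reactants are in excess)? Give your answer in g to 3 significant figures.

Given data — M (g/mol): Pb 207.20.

5250 g

n(PbSO4) = 50.70 mol
n(Pb) = (1/2) × 50.70 = 25.35 mol
mass = 25.35 × 207.20 = 5253 g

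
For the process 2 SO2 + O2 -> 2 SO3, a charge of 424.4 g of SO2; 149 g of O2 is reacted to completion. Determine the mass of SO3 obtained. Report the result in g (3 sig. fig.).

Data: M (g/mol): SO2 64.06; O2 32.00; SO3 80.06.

n(SO2) = 424.4 / 64.06 = 6.625 mol
n(O2) = 149.0 / 32.00 = 4.656 mol
n/ν for SO2 = 6.625/2 = 3.313
n/ν for O2 = 4.656/1 = 4.656
Smallest n/ν is SO2 → limiting reagent.
n(SO3) = (2/2) × 6.625 = 6.625 mol
mass = 6.625 × 80.06 = 530.4 g

530 g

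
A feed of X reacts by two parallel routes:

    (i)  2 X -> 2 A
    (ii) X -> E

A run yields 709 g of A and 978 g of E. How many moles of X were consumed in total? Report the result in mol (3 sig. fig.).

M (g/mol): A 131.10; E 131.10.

12.9 mol

n(A) = 709 / 131.10 = 5.408 mol
n(E) = 978 / 131.10 = 7.460 mol
n(X) via (i) = (2/2)×5.408 = 5.408 mol
n(X) via (ii) = (1/1)×7.460 = 7.460 mol
total n(X) = 5.408 + 7.460 = 12.87 mol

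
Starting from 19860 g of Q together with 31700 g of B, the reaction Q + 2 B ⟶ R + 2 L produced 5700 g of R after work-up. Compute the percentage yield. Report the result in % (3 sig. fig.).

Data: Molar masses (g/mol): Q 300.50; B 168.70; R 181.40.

47.5 %

n(Q) = 19860 / 300.50 = 66.09 mol
n(B) = 31700 / 168.70 = 187.9 mol
n/ν → Q: 66.09, B: 93.95; Q is limiting.
theoretical n(R) = (1/1) × 66.09 = 66.09 mol → 11990 g
% yield = 5700 / 11990 × 100 = 47.54 %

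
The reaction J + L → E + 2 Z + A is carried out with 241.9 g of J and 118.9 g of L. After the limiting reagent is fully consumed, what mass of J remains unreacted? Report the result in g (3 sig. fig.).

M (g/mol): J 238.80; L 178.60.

82.9 g

n(J) = 241.9 / 238.80 = 1.013 mol
n(L) = 118.9 / 178.60 = 0.6657 mol
n/ν for J = 1.013/1 = 1.013
n/ν for L = 0.6657/1 = 0.6657
Smallest n/ν is L → limiting reagent.
J consumed = (1/1) × 0.6657 = 0.6657 mol
J remaining = 1.013 − 0.6657 = 0.3473 mol
mass = 0.3473 × 238.80 = 82.94 g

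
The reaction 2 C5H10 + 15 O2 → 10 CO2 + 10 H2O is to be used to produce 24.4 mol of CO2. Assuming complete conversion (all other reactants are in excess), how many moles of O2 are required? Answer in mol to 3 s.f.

36.6 mol

n(CO2) = 24.40 mol
n(O2) = (15/10) × 24.40 = 36.60 mol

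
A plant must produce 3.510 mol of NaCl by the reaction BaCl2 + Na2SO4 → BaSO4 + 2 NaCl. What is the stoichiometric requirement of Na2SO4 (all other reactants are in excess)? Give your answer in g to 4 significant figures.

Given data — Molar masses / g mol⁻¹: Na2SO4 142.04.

n(NaCl) = 3.510 mol
n(Na2SO4) = (1/2) × 3.510 = 1.755 mol
mass = 1.755 × 142.04 = 249.3 g

249.3 g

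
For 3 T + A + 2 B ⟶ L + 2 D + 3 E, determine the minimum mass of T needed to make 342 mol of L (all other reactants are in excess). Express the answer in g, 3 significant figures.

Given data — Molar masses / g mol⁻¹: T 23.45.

24100 g

n(L) = 342.0 mol
n(T) = (3/1) × 342.0 = 1026 mol
mass = 1026 × 23.45 = 24060 g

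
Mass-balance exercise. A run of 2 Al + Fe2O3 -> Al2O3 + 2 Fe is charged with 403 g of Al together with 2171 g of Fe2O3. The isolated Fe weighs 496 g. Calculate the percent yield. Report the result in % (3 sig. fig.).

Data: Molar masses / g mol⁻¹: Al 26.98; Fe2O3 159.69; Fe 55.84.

n(Al) = 403.0 / 26.98 = 14.94 mol
n(Fe2O3) = 2171 / 159.69 = 13.60 mol
n/ν → Al: 7.470, Fe2O3: 13.60; Al is limiting.
theoretical n(Fe) = (2/2) × 14.94 = 14.94 mol → 834.2 g
% yield = 496 / 834.2 × 100 = 59.46 %

59.5 %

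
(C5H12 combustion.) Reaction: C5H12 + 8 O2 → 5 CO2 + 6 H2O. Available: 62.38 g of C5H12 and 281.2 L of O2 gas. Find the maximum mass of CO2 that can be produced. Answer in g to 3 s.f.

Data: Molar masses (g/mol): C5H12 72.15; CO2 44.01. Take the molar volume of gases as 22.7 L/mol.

190 g

n(C5H12) = 62.38 / 72.15 = 0.8646 mol
n(O2) = 281.2 / 22.7 = 12.39 mol
n/ν → C5H12: 0.8646, O2: 1.549; C5H12 is limiting.
n(CO2) = (5/1) × 0.8646 = 4.323 mol
mass = 4.323 × 44.01 = 190.3 g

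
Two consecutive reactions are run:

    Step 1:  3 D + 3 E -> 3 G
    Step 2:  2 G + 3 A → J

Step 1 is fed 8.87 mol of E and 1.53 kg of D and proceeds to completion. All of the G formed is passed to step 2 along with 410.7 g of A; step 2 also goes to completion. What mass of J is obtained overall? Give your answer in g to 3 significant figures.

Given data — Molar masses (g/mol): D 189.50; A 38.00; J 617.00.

Step 1:
n(E) = 8.870 mol
n(D) = 1.530×1000 / 189.50 = 8.074 mol
n/ν → E: 2.957, D: 2.691; D is limiting.
n(G) produced = (3/3) × 8.074 = 8.074 mol
Step 2:
n(G) available = 8.074 mol
n(A) = 410.7 / 38.00 = 10.81 mol
n/ν → G: 4.037, A: 3.603; A is limiting.
n(J) = (1/3) × 10.81 = 3.603 mol
mass = 3.603 × 617.00 = 2223 g

2220 g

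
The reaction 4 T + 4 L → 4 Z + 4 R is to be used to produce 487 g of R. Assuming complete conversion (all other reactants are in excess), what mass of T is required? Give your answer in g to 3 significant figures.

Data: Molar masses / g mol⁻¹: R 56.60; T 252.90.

2180 g

n(R) = 487 / 56.60 = 8.604 mol
n(T) = (4/4) × 8.604 = 8.604 mol
mass = 8.604 × 252.90 = 2176 g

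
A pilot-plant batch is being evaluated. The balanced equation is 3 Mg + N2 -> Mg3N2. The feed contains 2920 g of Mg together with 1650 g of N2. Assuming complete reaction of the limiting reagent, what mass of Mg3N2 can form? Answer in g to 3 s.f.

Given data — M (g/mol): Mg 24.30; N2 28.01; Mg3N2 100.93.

n(Mg) = 2920 / 24.30 = 120.2 mol
n(N2) = 1650 / 28.01 = 58.91 mol
n/ν for Mg = 120.2/3 = 40.07
n/ν for N2 = 58.91/1 = 58.91
Smallest n/ν is Mg → limiting reagent.
n(Mg3N2) = (1/3) × 120.2 = 40.07 mol
mass = 40.07 × 100.93 = 4044 g

4040 g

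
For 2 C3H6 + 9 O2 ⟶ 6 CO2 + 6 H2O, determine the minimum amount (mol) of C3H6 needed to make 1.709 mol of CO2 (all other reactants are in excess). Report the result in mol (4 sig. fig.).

0.5697 mol

n(CO2) = 1.709 mol
n(C3H6) = (2/6) × 1.709 = 0.5697 mol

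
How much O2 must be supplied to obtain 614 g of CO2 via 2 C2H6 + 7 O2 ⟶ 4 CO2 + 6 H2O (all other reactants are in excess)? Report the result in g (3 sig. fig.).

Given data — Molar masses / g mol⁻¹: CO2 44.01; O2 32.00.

n(CO2) = 614 / 44.01 = 13.95 mol
n(O2) = (7/4) × 13.95 = 24.41 mol
mass = 24.41 × 32.00 = 781.1 g

781 g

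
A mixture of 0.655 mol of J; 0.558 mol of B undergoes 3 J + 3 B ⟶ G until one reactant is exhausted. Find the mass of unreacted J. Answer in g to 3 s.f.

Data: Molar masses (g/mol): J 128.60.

n(J) = 0.6550 mol
n(B) = 0.5580 mol
n/ν for J = 0.6550/3 = 0.2183
n/ν for B = 0.5580/3 = 0.1860
Smallest n/ν is B → limiting reagent.
J consumed = (3/3) × 0.5580 = 0.5580 mol
J remaining = 0.6550 − 0.5580 = 0.09700 mol
mass = 0.09700 × 128.60 = 12.47 g

12.5 g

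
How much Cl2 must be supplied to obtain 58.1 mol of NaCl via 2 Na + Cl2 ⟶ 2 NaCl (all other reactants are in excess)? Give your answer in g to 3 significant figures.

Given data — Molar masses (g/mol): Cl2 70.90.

2060 g

n(NaCl) = 58.10 mol
n(Cl2) = (1/2) × 58.10 = 29.05 mol
mass = 29.05 × 70.90 = 2060 g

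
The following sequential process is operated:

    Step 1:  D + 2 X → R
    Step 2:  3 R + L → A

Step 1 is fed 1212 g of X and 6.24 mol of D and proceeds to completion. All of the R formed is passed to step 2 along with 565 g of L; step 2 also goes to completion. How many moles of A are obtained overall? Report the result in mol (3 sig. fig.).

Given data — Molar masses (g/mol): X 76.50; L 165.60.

Step 1:
n(X) = 1212 / 76.50 = 15.84 mol
n(D) = 6.240 mol
n/ν for X = 15.84/2 = 7.920
n/ν for D = 6.240/1 = 6.240
Smallest n/ν is D → limiting reagent.
n(R) produced = (1/1) × 6.240 = 6.240 mol
Step 2:
n(R) available = 6.240 mol
n(L) = 565.0 / 165.60 = 3.412 mol
n/ν for R = 6.240/3 = 2.080
n/ν for L = 3.412/1 = 3.412
Smallest n/ν is R → limiting reagent.
n(A) = (1/3) × 6.240 = 2.080 mol

2.08 mol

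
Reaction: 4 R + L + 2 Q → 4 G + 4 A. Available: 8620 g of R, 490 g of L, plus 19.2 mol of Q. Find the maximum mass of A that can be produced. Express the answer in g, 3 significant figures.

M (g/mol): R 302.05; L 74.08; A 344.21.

9110 g

n(R) = 8620 / 302.05 = 28.54 mol
n(L) = 490.0 / 74.08 = 6.614 mol
n(Q) = 19.20 mol
n/ν for R = 28.54/4 = 7.135
n/ν for L = 6.614/1 = 6.614
n/ν for Q = 19.20/2 = 9.600
Smallest n/ν is L → limiting reagent.
n(A) = (4/1) × 6.614 = 26.46 mol
mass = 26.46 × 344.21 = 9108 g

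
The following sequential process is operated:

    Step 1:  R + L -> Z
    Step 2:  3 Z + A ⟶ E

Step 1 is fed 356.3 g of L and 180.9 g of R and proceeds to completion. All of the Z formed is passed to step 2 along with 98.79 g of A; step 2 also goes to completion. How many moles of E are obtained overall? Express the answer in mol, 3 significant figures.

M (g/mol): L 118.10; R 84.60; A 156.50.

0.631 mol

Step 1:
n(L) = 356.3 / 118.10 = 3.017 mol
n(R) = 180.9 / 84.60 = 2.138 mol
n/ν for L = 3.017/1 = 3.017
n/ν for R = 2.138/1 = 2.138
Smallest n/ν is R → limiting reagent.
n(Z) produced = (1/1) × 2.138 = 2.138 mol
Step 2:
n(Z) available = 2.138 mol
n(A) = 98.79 / 156.50 = 0.6312 mol
n/ν for Z = 2.138/3 = 0.7127
n/ν for A = 0.6312/1 = 0.6312
Smallest n/ν is A → limiting reagent.
n(E) = (1/1) × 0.6312 = 0.6312 mol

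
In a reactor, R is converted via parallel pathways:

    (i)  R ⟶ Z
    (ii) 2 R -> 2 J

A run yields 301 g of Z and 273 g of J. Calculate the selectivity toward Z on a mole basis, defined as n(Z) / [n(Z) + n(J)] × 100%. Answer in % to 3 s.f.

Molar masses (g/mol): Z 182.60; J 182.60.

52.4 %

n(Z) = 301 / 182.60 = 1.648 mol
n(J) = 273 / 182.60 = 1.495 mol
selectivity = 1.648/(1.648+1.495) × 100 = 52.43 %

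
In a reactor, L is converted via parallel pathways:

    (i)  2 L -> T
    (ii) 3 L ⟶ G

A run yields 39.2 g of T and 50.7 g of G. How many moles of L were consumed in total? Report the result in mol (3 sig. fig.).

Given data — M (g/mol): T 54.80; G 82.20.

n(T) = 39.2 / 54.80 = 0.7153 mol
n(G) = 50.7 / 82.20 = 0.6168 mol
n(L) via (i) = (2/1)×0.7153 = 1.431 mol
n(L) via (ii) = (3/1)×0.6168 = 1.850 mol
total n(L) = 1.431 + 1.850 = 3.281 mol

3.28 mol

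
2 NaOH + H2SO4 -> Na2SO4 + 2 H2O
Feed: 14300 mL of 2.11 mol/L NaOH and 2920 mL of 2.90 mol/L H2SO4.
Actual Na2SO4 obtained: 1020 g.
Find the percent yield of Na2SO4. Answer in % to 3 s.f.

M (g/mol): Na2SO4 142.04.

84.8 %

n(NaOH) = 2.11 × 14300/1000 = 30.17 mol
n(H2SO4) = 2.90 × 2920/1000 = 8.468 mol
n/ν for NaOH = 30.17/2 = 15.09
n/ν for H2SO4 = 8.468/1 = 8.468
Smallest n/ν is H2SO4 → limiting reagent.
theoretical n(Na2SO4) = (1/1) × 8.468 = 8.468 mol → 1203 g
% yield = 1020 / 1203 × 100 = 84.79 %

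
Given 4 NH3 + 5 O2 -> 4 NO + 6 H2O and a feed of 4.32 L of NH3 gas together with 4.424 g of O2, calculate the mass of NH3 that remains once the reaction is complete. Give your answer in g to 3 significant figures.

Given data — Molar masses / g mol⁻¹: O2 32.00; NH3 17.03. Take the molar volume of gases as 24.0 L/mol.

1.18 g

n(NH3) = 4.320 / 24.0 = 0.1800 mol
n(O2) = 4.424 / 32.00 = 0.1383 mol
n/ν → NH3: 0.04500, O2: 0.02766; O2 is limiting.
NH3 consumed = (4/5) × 0.1383 = 0.1106 mol
NH3 remaining = 0.1800 − 0.1106 = 0.06940 mol
mass = 0.06940 × 17.03 = 1.182 g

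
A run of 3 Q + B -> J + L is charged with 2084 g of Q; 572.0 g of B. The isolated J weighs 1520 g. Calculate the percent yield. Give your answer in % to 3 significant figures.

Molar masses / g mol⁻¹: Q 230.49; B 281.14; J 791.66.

n(Q) = 2084 / 230.49 = 9.042 mol
n(B) = 572.0 / 281.14 = 2.035 mol
n/ν → Q: 3.014, B: 2.035; B is limiting.
theoretical n(J) = (1/1) × 2.035 = 2.035 mol → 1611 g
% yield = 1520 / 1611 × 100 = 94.35 %

94.4 %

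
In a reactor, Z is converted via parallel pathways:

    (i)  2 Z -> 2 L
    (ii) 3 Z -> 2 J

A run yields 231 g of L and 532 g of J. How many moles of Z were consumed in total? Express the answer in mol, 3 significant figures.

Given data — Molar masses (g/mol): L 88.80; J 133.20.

n(L) = 231 / 88.80 = 2.601 mol
n(J) = 532 / 133.20 = 3.994 mol
n(Z) via (i) = (2/2)×2.601 = 2.601 mol
n(Z) via (ii) = (3/2)×3.994 = 5.991 mol
total n(Z) = 2.601 + 5.991 = 8.592 mol

8.59 mol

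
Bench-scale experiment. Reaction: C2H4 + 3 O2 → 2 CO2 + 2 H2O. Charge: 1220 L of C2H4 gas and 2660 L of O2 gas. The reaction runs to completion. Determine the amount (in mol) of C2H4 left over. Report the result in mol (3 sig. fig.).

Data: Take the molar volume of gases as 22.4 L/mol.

n(C2H4) = 1220 / 22.4 = 54.46 mol
n(O2) = 2660 / 22.4 = 118.8 mol
n/ν for C2H4 = 54.46/1 = 54.46
n/ν for O2 = 118.8/3 = 39.60
Smallest n/ν is O2 → limiting reagent.
C2H4 consumed = (1/3) × 118.8 = 39.60 mol
C2H4 remaining = 54.46 − 39.60 = 14.86 mol

14.9 mol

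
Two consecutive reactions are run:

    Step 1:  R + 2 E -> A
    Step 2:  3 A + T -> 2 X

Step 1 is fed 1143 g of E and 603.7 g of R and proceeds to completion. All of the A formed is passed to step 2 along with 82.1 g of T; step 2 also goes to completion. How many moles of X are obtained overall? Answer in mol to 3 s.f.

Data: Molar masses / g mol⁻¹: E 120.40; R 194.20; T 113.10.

Step 1:
n(E) = 1143 / 120.40 = 9.493 mol
n(R) = 603.7 / 194.20 = 3.109 mol
n/ν → E: 4.747, R: 3.109; R is limiting.
n(A) produced = (1/1) × 3.109 = 3.109 mol
Step 2:
n(A) available = 3.109 mol
n(T) = 82.10 / 113.10 = 0.7259 mol
n/ν → A: 1.036, T: 0.7259; T is limiting.
n(X) = (2/1) × 0.7259 = 1.452 mol

1.45 mol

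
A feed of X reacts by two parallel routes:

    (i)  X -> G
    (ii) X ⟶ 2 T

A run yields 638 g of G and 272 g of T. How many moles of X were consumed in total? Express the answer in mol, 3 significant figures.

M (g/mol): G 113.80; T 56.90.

n(G) = 638 / 113.80 = 5.606 mol
n(T) = 272 / 56.90 = 4.780 mol
n(X) via (i) = (1/1)×5.606 = 5.606 mol
n(X) via (ii) = (1/2)×4.780 = 2.390 mol
total n(X) = 5.606 + 2.390 = 7.996 mol

8.00 mol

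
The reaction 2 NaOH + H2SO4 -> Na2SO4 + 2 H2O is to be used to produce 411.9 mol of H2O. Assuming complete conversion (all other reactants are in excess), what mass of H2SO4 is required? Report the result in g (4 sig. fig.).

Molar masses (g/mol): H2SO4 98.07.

20200 g

n(H2O) = 411.9 mol
n(H2SO4) = (1/2) × 411.9 = 206.0 mol
mass = 206.0 × 98.07 = 20200 g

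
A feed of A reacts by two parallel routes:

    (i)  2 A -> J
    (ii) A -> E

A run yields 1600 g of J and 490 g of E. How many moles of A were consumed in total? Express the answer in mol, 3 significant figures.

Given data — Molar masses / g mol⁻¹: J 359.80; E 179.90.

n(J) = 1600 / 359.80 = 4.447 mol
n(E) = 490 / 179.90 = 2.724 mol
n(A) via (i) = (2/1)×4.447 = 8.894 mol
n(A) via (ii) = (1/1)×2.724 = 2.724 mol
total n(A) = 8.894 + 2.724 = 11.62 mol

11.6 mol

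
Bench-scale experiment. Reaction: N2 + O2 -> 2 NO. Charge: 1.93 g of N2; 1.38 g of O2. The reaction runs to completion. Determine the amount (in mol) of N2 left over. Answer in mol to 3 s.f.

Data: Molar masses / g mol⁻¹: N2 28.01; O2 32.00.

n(N2) = 1.930 / 28.01 = 0.06890 mol
n(O2) = 1.380 / 32.00 = 0.04313 mol
n/ν → N2: 0.06890, O2: 0.04313; O2 is limiting.
N2 consumed = (1/1) × 0.04313 = 0.04313 mol
N2 remaining = 0.06890 − 0.04313 = 0.02577 mol

0.0258 mol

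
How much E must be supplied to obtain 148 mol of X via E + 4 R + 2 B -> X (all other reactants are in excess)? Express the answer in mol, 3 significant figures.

n(X) = 148.0 mol
n(E) = (1/1) × 148.0 = 148.0 mol

148 mol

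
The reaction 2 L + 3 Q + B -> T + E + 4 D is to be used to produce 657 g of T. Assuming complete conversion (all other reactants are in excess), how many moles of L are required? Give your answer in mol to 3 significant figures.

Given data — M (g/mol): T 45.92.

n(T) = 657 / 45.92 = 14.31 mol
n(L) = (2/1) × 14.31 = 28.62 mol

28.6 mol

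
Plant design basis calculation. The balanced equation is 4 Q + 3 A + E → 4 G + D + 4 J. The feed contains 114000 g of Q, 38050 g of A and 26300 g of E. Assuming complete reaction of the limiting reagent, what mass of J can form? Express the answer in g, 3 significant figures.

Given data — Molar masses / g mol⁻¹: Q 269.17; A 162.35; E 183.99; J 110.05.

34400 g

n(Q) = 114000 / 269.17 = 423.5 mol
n(A) = 38050 / 162.35 = 234.4 mol
n(E) = 26300 / 183.99 = 142.9 mol
n/ν → Q: 105.9, A: 78.13, E: 142.9; A is limiting.
n(J) = (4/3) × 234.4 = 312.5 mol
mass = 312.5 × 110.05 = 34390 g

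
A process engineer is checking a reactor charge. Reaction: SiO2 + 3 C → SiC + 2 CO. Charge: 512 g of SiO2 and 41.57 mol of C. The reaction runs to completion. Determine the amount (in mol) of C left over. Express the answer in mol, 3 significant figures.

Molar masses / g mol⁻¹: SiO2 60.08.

16.0 mol

n(SiO2) = 512.0 / 60.08 = 8.522 mol
n(C) = 41.57 mol
n/ν → SiO2: 8.522, C: 13.86; SiO2 is limiting.
C consumed = (3/1) × 8.522 = 25.57 mol
C remaining = 41.57 − 25.57 = 16.00 mol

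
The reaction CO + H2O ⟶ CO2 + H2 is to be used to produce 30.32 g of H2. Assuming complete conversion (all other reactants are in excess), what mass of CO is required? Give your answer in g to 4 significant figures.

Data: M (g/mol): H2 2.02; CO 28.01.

420.4 g

n(H2) = 30.32 / 2.02 = 15.01 mol
n(CO) = (1/1) × 15.01 = 15.01 mol
mass = 15.01 × 28.01 = 420.4 g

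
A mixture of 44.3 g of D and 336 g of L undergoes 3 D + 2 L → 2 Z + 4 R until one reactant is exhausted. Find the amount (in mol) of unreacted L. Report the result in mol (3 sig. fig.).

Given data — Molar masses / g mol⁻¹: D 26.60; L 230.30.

n(D) = 44.30 / 26.60 = 1.665 mol
n(L) = 336.0 / 230.30 = 1.459 mol
n/ν for D = 1.665/3 = 0.5550
n/ν for L = 1.459/2 = 0.7295
Smallest n/ν is D → limiting reagent.
L consumed = (2/3) × 1.665 = 1.110 mol
L remaining = 1.459 − 1.110 = 0.3490 mol

0.349 mol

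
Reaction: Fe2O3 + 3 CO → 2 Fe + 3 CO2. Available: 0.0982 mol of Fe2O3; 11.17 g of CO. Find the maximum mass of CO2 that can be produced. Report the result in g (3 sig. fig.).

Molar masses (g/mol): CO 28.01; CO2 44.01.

13.0 g

n(Fe2O3) = 0.09820 mol
n(CO) = 11.17 / 28.01 = 0.3988 mol
n/ν for Fe2O3 = 0.09820/1 = 0.09820
n/ν for CO = 0.3988/3 = 0.1329
Smallest n/ν is Fe2O3 → limiting reagent.
n(CO2) = (3/1) × 0.09820 = 0.2946 mol
mass = 0.2946 × 44.01 = 12.97 g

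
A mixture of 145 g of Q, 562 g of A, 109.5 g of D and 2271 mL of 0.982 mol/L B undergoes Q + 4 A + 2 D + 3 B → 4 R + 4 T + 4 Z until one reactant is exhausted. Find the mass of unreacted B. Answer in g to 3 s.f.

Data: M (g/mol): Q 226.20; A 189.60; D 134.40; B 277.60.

280 g

n(Q) = 145.0 / 226.20 = 0.6410 mol
n(A) = 562.0 / 189.60 = 2.964 mol
n(D) = 109.5 / 134.40 = 0.8147 mol
n(B) = 0.982 × 2271/1000 = 2.230 mol
n/ν for Q = 0.6410/1 = 0.6410
n/ν for A = 2.964/4 = 0.7410
n/ν for D = 0.8147/2 = 0.4074
n/ν for B = 2.230/3 = 0.7433
Smallest n/ν is D → limiting reagent.
B consumed = (3/2) × 0.8147 = 1.222 mol
B remaining = 2.230 − 1.222 = 1.008 mol
mass = 1.008 × 277.60 = 279.8 g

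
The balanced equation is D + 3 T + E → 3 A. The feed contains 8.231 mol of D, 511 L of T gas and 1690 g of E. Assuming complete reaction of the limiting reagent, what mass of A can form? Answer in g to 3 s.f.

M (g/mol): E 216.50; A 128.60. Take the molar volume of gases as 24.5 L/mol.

2680 g

n(D) = 8.231 mol
n(T) = 511.0 / 24.5 = 20.86 mol
n(E) = 1690 / 216.50 = 7.806 mol
n/ν for D = 8.231/1 = 8.231
n/ν for T = 20.86/3 = 6.953
n/ν for E = 7.806/1 = 7.806
Smallest n/ν is T → limiting reagent.
n(A) = (3/3) × 20.86 = 20.86 mol
mass = 20.86 × 128.60 = 2683 g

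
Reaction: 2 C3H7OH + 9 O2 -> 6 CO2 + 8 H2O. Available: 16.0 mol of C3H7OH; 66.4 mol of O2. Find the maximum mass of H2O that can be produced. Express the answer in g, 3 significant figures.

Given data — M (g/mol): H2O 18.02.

1060 g

n(C3H7OH) = 16.00 mol
n(O2) = 66.40 mol
n/ν for C3H7OH = 16.00/2 = 8.000
n/ν for O2 = 66.40/9 = 7.378
Smallest n/ν is O2 → limiting reagent.
n(H2O) = (8/9) × 66.40 = 59.02 mol
mass = 59.02 × 18.02 = 1064 g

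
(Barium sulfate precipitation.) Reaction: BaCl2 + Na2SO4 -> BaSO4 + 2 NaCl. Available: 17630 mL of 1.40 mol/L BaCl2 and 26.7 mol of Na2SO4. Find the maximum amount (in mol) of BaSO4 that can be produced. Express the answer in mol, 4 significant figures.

n(BaCl2) = 1.40 × 17630/1000 = 24.68 mol
n(Na2SO4) = 26.70 mol
n/ν for BaCl2 = 24.68/1 = 24.68
n/ν for Na2SO4 = 26.70/1 = 26.70
Smallest n/ν is BaCl2 → limiting reagent.
n(BaSO4) = (1/1) × 24.68 = 24.68 mol

24.68 mol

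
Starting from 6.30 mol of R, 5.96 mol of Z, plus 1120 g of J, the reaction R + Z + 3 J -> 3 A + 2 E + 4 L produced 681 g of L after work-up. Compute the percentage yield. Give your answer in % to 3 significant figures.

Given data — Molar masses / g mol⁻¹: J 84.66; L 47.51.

81.3 %

n(R) = 6.300 mol
n(Z) = 5.960 mol
n(J) = 1120 / 84.66 = 13.23 mol
n/ν for R = 6.300/1 = 6.300
n/ν for Z = 5.960/1 = 5.960
n/ν for J = 13.23/3 = 4.410
Smallest n/ν is J → limiting reagent.
theoretical n(L) = (4/3) × 13.23 = 17.64 mol → 838.1 g
% yield = 681 / 838.1 × 100 = 81.26 %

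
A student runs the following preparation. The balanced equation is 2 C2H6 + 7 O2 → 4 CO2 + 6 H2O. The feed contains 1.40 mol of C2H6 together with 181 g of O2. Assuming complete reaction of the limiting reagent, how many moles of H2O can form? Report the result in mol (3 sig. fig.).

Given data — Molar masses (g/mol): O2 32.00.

n(C2H6) = 1.400 mol
n(O2) = 181.0 / 32.00 = 5.656 mol
n/ν for C2H6 = 1.400/2 = 0.7000
n/ν for O2 = 5.656/7 = 0.8080
Smallest n/ν is C2H6 → limiting reagent.
n(H2O) = (6/2) × 1.400 = 4.200 mol

4.20 mol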